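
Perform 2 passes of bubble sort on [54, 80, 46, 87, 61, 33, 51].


Initial: [54, 80, 46, 87, 61, 33, 51]
Pass 1: [54, 46, 80, 61, 33, 51, 87] (4 swaps)
Pass 2: [46, 54, 61, 33, 51, 80, 87] (4 swaps)

After 2 passes: [46, 54, 61, 33, 51, 80, 87]


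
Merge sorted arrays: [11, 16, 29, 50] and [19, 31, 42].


Take 11 from A
Take 16 from A
Take 19 from B
Take 29 from A
Take 31 from B
Take 42 from B

Merged: [11, 16, 19, 29, 31, 42, 50]


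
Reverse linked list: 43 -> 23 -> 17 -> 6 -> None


Step 1: curr=43, set curr.next=prev(None) | reversed so far: 43
Step 2: curr=23, set curr.next=prev(43) | reversed so far: 23 -> 43
Step 3: curr=17, set curr.next=prev(23) | reversed so far: 17 -> 23 -> 43
Step 4: curr=6, set curr.next=prev(17) | reversed so far: 6 -> 17 -> 23 -> 43

6 -> 17 -> 23 -> 43 -> None


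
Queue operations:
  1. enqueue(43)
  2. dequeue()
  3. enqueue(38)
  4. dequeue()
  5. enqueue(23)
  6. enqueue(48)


enqueue(43) -> [43]
dequeue()->43, []
enqueue(38) -> [38]
dequeue()->38, []
enqueue(23) -> [23]
enqueue(48) -> [23, 48]

Final queue: [23, 48]


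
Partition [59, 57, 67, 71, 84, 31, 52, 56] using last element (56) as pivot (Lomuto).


Pivot: 56
  31 <= 56: swap -> [31, 57, 67, 71, 84, 59, 52, 56]
  52 <= 56: swap -> [31, 52, 67, 71, 84, 59, 57, 56]
Place pivot at 2: [31, 52, 56, 71, 84, 59, 57, 67]

Partitioned: [31, 52, 56, 71, 84, 59, 57, 67]


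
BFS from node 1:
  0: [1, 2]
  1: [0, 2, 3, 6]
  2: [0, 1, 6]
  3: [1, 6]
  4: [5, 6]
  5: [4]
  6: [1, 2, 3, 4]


Visit 1, enqueue [0, 2, 3, 6]
Visit 0, enqueue []
Visit 2, enqueue []
Visit 3, enqueue []
Visit 6, enqueue [4]
Visit 4, enqueue [5]
Visit 5, enqueue []

BFS order: [1, 0, 2, 3, 6, 4, 5]


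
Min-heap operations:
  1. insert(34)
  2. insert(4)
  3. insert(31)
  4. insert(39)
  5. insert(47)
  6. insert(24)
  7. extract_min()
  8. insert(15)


insert(34) -> [34]
insert(4) -> [4, 34]
insert(31) -> [4, 34, 31]
insert(39) -> [4, 34, 31, 39]
insert(47) -> [4, 34, 31, 39, 47]
insert(24) -> [4, 34, 24, 39, 47, 31]
extract_min()->4, [24, 34, 31, 39, 47]
insert(15) -> [15, 34, 24, 39, 47, 31]

Final heap: [15, 34, 24, 39, 47, 31]


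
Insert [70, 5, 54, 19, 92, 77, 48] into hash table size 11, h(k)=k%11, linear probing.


Insert 70: h=4 -> slot 4
Insert 5: h=5 -> slot 5
Insert 54: h=10 -> slot 10
Insert 19: h=8 -> slot 8
Insert 92: h=4, 2 probes -> slot 6
Insert 77: h=0 -> slot 0
Insert 48: h=4, 3 probes -> slot 7

Table: [77, None, None, None, 70, 5, 92, 48, 19, None, 54]


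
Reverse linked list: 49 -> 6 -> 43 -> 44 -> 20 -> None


Step 1: curr=49, set curr.next=prev(None) | reversed so far: 49
Step 2: curr=6, set curr.next=prev(49) | reversed so far: 6 -> 49
Step 3: curr=43, set curr.next=prev(6) | reversed so far: 43 -> 6 -> 49
Step 4: curr=44, set curr.next=prev(43) | reversed so far: 44 -> 43 -> 6 -> 49
Step 5: curr=20, set curr.next=prev(44) | reversed so far: 20 -> 44 -> 43 -> 6 -> 49

20 -> 44 -> 43 -> 6 -> 49 -> None


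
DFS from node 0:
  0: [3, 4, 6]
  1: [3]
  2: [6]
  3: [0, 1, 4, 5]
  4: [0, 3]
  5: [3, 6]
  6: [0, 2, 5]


Visit 0, push [6, 4, 3]
Visit 3, push [5, 4, 1]
Visit 1, push []
Visit 4, push []
Visit 5, push [6]
Visit 6, push [2]
Visit 2, push []

DFS order: [0, 3, 1, 4, 5, 6, 2]


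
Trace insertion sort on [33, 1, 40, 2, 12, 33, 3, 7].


Initial: [33, 1, 40, 2, 12, 33, 3, 7]
Insert 1: [1, 33, 40, 2, 12, 33, 3, 7]
Insert 40: [1, 33, 40, 2, 12, 33, 3, 7]
Insert 2: [1, 2, 33, 40, 12, 33, 3, 7]
Insert 12: [1, 2, 12, 33, 40, 33, 3, 7]
Insert 33: [1, 2, 12, 33, 33, 40, 3, 7]
Insert 3: [1, 2, 3, 12, 33, 33, 40, 7]
Insert 7: [1, 2, 3, 7, 12, 33, 33, 40]

Sorted: [1, 2, 3, 7, 12, 33, 33, 40]


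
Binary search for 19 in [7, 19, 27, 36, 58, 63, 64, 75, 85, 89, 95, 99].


Step 1: lo=0, hi=11, mid=5, val=63
Step 2: lo=0, hi=4, mid=2, val=27
Step 3: lo=0, hi=1, mid=0, val=7
Step 4: lo=1, hi=1, mid=1, val=19

Found at index 1


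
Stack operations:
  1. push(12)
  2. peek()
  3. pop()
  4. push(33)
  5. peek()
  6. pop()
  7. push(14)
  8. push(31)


push(12) -> [12]
peek()->12
pop()->12, []
push(33) -> [33]
peek()->33
pop()->33, []
push(14) -> [14]
push(31) -> [14, 31]

Final stack: [14, 31]


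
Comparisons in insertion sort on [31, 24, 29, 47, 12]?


Algorithm: insertion sort
Input: [31, 24, 29, 47, 12]
Sorted: [12, 24, 29, 31, 47]

8


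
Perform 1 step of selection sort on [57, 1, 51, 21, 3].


Initial: [57, 1, 51, 21, 3]
Step 1: min=1 at 1
  Swap: [1, 57, 51, 21, 3]

After 1 step: [1, 57, 51, 21, 3]


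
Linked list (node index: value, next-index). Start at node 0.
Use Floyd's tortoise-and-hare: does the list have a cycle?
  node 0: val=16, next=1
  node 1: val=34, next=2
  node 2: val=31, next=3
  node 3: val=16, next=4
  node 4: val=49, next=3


Floyd's tortoise (slow, +1) and hare (fast, +2):
  init: slow=0, fast=0
  step 1: slow=1, fast=2
  step 2: slow=2, fast=4
  step 3: slow=3, fast=4
  step 4: slow=4, fast=4
  slow == fast at node 4: cycle detected

Cycle: yes


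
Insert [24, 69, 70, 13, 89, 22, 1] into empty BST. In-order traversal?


Insert 24: root
Insert 69: R from 24
Insert 70: R from 24 -> R from 69
Insert 13: L from 24
Insert 89: R from 24 -> R from 69 -> R from 70
Insert 22: L from 24 -> R from 13
Insert 1: L from 24 -> L from 13

In-order: [1, 13, 22, 24, 69, 70, 89]


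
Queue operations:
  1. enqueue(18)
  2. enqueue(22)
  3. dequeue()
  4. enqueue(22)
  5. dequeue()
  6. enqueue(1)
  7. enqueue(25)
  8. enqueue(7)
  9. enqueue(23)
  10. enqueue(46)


enqueue(18) -> [18]
enqueue(22) -> [18, 22]
dequeue()->18, [22]
enqueue(22) -> [22, 22]
dequeue()->22, [22]
enqueue(1) -> [22, 1]
enqueue(25) -> [22, 1, 25]
enqueue(7) -> [22, 1, 25, 7]
enqueue(23) -> [22, 1, 25, 7, 23]
enqueue(46) -> [22, 1, 25, 7, 23, 46]

Final queue: [22, 1, 25, 7, 23, 46]


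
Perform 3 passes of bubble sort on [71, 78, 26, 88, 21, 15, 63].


Initial: [71, 78, 26, 88, 21, 15, 63]
Pass 1: [71, 26, 78, 21, 15, 63, 88] (4 swaps)
Pass 2: [26, 71, 21, 15, 63, 78, 88] (4 swaps)
Pass 3: [26, 21, 15, 63, 71, 78, 88] (3 swaps)

After 3 passes: [26, 21, 15, 63, 71, 78, 88]


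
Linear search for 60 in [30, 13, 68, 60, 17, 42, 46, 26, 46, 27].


i=0: 30!=60
i=1: 13!=60
i=2: 68!=60
i=3: 60==60 found!

Found at 3, 4 comps


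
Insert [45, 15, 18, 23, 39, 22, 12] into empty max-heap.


Insert 45: [45]
Insert 15: [45, 15]
Insert 18: [45, 15, 18]
Insert 23: [45, 23, 18, 15]
Insert 39: [45, 39, 18, 15, 23]
Insert 22: [45, 39, 22, 15, 23, 18]
Insert 12: [45, 39, 22, 15, 23, 18, 12]

Final heap: [45, 39, 22, 15, 23, 18, 12]


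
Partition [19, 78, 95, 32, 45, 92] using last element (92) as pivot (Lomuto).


Pivot: 92
  19 <= 92: advance i (no swap)
  78 <= 92: advance i (no swap)
  32 <= 92: swap -> [19, 78, 32, 95, 45, 92]
  45 <= 92: swap -> [19, 78, 32, 45, 95, 92]
Place pivot at 4: [19, 78, 32, 45, 92, 95]

Partitioned: [19, 78, 32, 45, 92, 95]


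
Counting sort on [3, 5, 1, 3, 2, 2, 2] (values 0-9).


Input: [3, 5, 1, 3, 2, 2, 2]
Counts: [0, 1, 3, 2, 0, 1, 0, 0, 0, 0]

Sorted: [1, 2, 2, 2, 3, 3, 5]


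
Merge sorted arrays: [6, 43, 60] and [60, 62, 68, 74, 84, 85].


Take 6 from A
Take 43 from A
Take 60 from A

Merged: [6, 43, 60, 60, 62, 68, 74, 84, 85]


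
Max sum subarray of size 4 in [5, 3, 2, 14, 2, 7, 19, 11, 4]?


[0:4]: 24
[1:5]: 21
[2:6]: 25
[3:7]: 42
[4:8]: 39
[5:9]: 41

Max: 42 at [3:7]


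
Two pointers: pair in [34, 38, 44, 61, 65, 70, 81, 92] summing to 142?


lo=0(34)+hi=7(92)=126
lo=1(38)+hi=7(92)=130
lo=2(44)+hi=7(92)=136
lo=3(61)+hi=7(92)=153
lo=3(61)+hi=6(81)=142

Yes: 61+81=142


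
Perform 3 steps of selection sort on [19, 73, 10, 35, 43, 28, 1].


Initial: [19, 73, 10, 35, 43, 28, 1]
Step 1: min=1 at 6
  Swap: [1, 73, 10, 35, 43, 28, 19]
Step 2: min=10 at 2
  Swap: [1, 10, 73, 35, 43, 28, 19]
Step 3: min=19 at 6
  Swap: [1, 10, 19, 35, 43, 28, 73]

After 3 steps: [1, 10, 19, 35, 43, 28, 73]


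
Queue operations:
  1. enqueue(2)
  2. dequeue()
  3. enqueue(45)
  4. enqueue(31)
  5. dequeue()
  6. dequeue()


enqueue(2) -> [2]
dequeue()->2, []
enqueue(45) -> [45]
enqueue(31) -> [45, 31]
dequeue()->45, [31]
dequeue()->31, []

Final queue: []


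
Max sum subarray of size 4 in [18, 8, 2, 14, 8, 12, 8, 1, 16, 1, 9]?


[0:4]: 42
[1:5]: 32
[2:6]: 36
[3:7]: 42
[4:8]: 29
[5:9]: 37
[6:10]: 26
[7:11]: 27

Max: 42 at [0:4]


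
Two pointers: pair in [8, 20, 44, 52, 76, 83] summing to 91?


lo=0(8)+hi=5(83)=91

Yes: 8+83=91


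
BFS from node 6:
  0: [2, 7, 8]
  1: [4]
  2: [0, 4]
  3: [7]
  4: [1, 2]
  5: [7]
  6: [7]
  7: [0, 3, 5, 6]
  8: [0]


Visit 6, enqueue [7]
Visit 7, enqueue [0, 3, 5]
Visit 0, enqueue [2, 8]
Visit 3, enqueue []
Visit 5, enqueue []
Visit 2, enqueue [4]
Visit 8, enqueue []
Visit 4, enqueue [1]
Visit 1, enqueue []

BFS order: [6, 7, 0, 3, 5, 2, 8, 4, 1]


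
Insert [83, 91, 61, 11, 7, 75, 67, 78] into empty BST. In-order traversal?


Insert 83: root
Insert 91: R from 83
Insert 61: L from 83
Insert 11: L from 83 -> L from 61
Insert 7: L from 83 -> L from 61 -> L from 11
Insert 75: L from 83 -> R from 61
Insert 67: L from 83 -> R from 61 -> L from 75
Insert 78: L from 83 -> R from 61 -> R from 75

In-order: [7, 11, 61, 67, 75, 78, 83, 91]


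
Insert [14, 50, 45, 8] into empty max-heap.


Insert 14: [14]
Insert 50: [50, 14]
Insert 45: [50, 14, 45]
Insert 8: [50, 14, 45, 8]

Final heap: [50, 14, 45, 8]


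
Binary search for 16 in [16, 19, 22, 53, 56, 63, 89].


Step 1: lo=0, hi=6, mid=3, val=53
Step 2: lo=0, hi=2, mid=1, val=19
Step 3: lo=0, hi=0, mid=0, val=16

Found at index 0


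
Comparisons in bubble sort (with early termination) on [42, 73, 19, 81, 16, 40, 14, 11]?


Algorithm: bubble sort (with early termination)
Input: [42, 73, 19, 81, 16, 40, 14, 11]
Sorted: [11, 14, 16, 19, 40, 42, 73, 81]

28


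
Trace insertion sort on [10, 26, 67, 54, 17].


Initial: [10, 26, 67, 54, 17]
Insert 26: [10, 26, 67, 54, 17]
Insert 67: [10, 26, 67, 54, 17]
Insert 54: [10, 26, 54, 67, 17]
Insert 17: [10, 17, 26, 54, 67]

Sorted: [10, 17, 26, 54, 67]


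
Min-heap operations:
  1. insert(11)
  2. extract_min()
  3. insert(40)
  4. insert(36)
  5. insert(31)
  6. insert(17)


insert(11) -> [11]
extract_min()->11, []
insert(40) -> [40]
insert(36) -> [36, 40]
insert(31) -> [31, 40, 36]
insert(17) -> [17, 31, 36, 40]

Final heap: [17, 31, 36, 40]


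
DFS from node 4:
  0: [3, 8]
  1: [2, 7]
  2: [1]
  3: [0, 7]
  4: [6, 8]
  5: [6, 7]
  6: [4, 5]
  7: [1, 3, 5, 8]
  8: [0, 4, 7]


Visit 4, push [8, 6]
Visit 6, push [5]
Visit 5, push [7]
Visit 7, push [8, 3, 1]
Visit 1, push [2]
Visit 2, push []
Visit 3, push [0]
Visit 0, push [8]
Visit 8, push []

DFS order: [4, 6, 5, 7, 1, 2, 3, 0, 8]


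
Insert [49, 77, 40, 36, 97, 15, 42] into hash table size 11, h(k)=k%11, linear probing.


Insert 49: h=5 -> slot 5
Insert 77: h=0 -> slot 0
Insert 40: h=7 -> slot 7
Insert 36: h=3 -> slot 3
Insert 97: h=9 -> slot 9
Insert 15: h=4 -> slot 4
Insert 42: h=9, 1 probes -> slot 10

Table: [77, None, None, 36, 15, 49, None, 40, None, 97, 42]


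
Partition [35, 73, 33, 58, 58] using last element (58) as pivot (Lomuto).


Pivot: 58
  35 <= 58: advance i (no swap)
  33 <= 58: swap -> [35, 33, 73, 58, 58]
  58 <= 58: swap -> [35, 33, 58, 73, 58]
Place pivot at 3: [35, 33, 58, 58, 73]

Partitioned: [35, 33, 58, 58, 73]


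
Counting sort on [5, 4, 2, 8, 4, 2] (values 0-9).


Input: [5, 4, 2, 8, 4, 2]
Counts: [0, 0, 2, 0, 2, 1, 0, 0, 1, 0]

Sorted: [2, 2, 4, 4, 5, 8]


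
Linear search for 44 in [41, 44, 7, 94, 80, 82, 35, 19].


i=0: 41!=44
i=1: 44==44 found!

Found at 1, 2 comps


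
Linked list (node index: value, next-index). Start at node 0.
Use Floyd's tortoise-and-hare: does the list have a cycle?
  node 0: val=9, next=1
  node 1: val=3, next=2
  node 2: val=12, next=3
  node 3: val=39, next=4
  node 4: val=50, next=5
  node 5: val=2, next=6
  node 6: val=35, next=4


Floyd's tortoise (slow, +1) and hare (fast, +2):
  init: slow=0, fast=0
  step 1: slow=1, fast=2
  step 2: slow=2, fast=4
  step 3: slow=3, fast=6
  step 4: slow=4, fast=5
  step 5: slow=5, fast=4
  step 6: slow=6, fast=6
  slow == fast at node 6: cycle detected

Cycle: yes


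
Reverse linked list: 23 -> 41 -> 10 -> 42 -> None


Step 1: curr=23, set curr.next=prev(None) | reversed so far: 23
Step 2: curr=41, set curr.next=prev(23) | reversed so far: 41 -> 23
Step 3: curr=10, set curr.next=prev(41) | reversed so far: 10 -> 41 -> 23
Step 4: curr=42, set curr.next=prev(10) | reversed so far: 42 -> 10 -> 41 -> 23

42 -> 10 -> 41 -> 23 -> None


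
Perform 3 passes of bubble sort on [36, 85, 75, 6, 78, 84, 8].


Initial: [36, 85, 75, 6, 78, 84, 8]
Pass 1: [36, 75, 6, 78, 84, 8, 85] (5 swaps)
Pass 2: [36, 6, 75, 78, 8, 84, 85] (2 swaps)
Pass 3: [6, 36, 75, 8, 78, 84, 85] (2 swaps)

After 3 passes: [6, 36, 75, 8, 78, 84, 85]


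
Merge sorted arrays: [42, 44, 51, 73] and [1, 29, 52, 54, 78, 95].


Take 1 from B
Take 29 from B
Take 42 from A
Take 44 from A
Take 51 from A
Take 52 from B
Take 54 from B
Take 73 from A

Merged: [1, 29, 42, 44, 51, 52, 54, 73, 78, 95]


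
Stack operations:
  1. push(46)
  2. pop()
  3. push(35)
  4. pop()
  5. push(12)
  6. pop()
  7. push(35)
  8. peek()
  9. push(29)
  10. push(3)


push(46) -> [46]
pop()->46, []
push(35) -> [35]
pop()->35, []
push(12) -> [12]
pop()->12, []
push(35) -> [35]
peek()->35
push(29) -> [35, 29]
push(3) -> [35, 29, 3]

Final stack: [35, 29, 3]


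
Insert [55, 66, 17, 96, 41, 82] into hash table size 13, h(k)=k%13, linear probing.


Insert 55: h=3 -> slot 3
Insert 66: h=1 -> slot 1
Insert 17: h=4 -> slot 4
Insert 96: h=5 -> slot 5
Insert 41: h=2 -> slot 2
Insert 82: h=4, 2 probes -> slot 6

Table: [None, 66, 41, 55, 17, 96, 82, None, None, None, None, None, None]


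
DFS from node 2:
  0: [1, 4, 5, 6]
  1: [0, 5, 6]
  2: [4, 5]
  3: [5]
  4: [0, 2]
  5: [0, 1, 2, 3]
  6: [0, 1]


Visit 2, push [5, 4]
Visit 4, push [0]
Visit 0, push [6, 5, 1]
Visit 1, push [6, 5]
Visit 5, push [3]
Visit 3, push []
Visit 6, push []

DFS order: [2, 4, 0, 1, 5, 3, 6]


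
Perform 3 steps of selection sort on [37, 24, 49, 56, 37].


Initial: [37, 24, 49, 56, 37]
Step 1: min=24 at 1
  Swap: [24, 37, 49, 56, 37]
Step 2: min=37 at 1
  Swap: [24, 37, 49, 56, 37]
Step 3: min=37 at 4
  Swap: [24, 37, 37, 56, 49]

After 3 steps: [24, 37, 37, 56, 49]


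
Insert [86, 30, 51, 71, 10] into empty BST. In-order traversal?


Insert 86: root
Insert 30: L from 86
Insert 51: L from 86 -> R from 30
Insert 71: L from 86 -> R from 30 -> R from 51
Insert 10: L from 86 -> L from 30

In-order: [10, 30, 51, 71, 86]


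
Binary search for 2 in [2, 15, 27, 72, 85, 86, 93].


Step 1: lo=0, hi=6, mid=3, val=72
Step 2: lo=0, hi=2, mid=1, val=15
Step 3: lo=0, hi=0, mid=0, val=2

Found at index 0


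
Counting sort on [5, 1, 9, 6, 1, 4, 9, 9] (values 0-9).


Input: [5, 1, 9, 6, 1, 4, 9, 9]
Counts: [0, 2, 0, 0, 1, 1, 1, 0, 0, 3]

Sorted: [1, 1, 4, 5, 6, 9, 9, 9]


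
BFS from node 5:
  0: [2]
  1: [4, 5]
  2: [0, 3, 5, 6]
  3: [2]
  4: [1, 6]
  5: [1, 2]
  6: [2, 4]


Visit 5, enqueue [1, 2]
Visit 1, enqueue [4]
Visit 2, enqueue [0, 3, 6]
Visit 4, enqueue []
Visit 0, enqueue []
Visit 3, enqueue []
Visit 6, enqueue []

BFS order: [5, 1, 2, 4, 0, 3, 6]


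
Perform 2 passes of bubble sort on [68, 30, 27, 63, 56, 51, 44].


Initial: [68, 30, 27, 63, 56, 51, 44]
Pass 1: [30, 27, 63, 56, 51, 44, 68] (6 swaps)
Pass 2: [27, 30, 56, 51, 44, 63, 68] (4 swaps)

After 2 passes: [27, 30, 56, 51, 44, 63, 68]


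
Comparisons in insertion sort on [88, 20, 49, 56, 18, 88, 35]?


Algorithm: insertion sort
Input: [88, 20, 49, 56, 18, 88, 35]
Sorted: [18, 20, 35, 49, 56, 88, 88]

15


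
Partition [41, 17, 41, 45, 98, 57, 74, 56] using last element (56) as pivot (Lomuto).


Pivot: 56
  41 <= 56: advance i (no swap)
  17 <= 56: advance i (no swap)
  41 <= 56: advance i (no swap)
  45 <= 56: advance i (no swap)
Place pivot at 4: [41, 17, 41, 45, 56, 57, 74, 98]

Partitioned: [41, 17, 41, 45, 56, 57, 74, 98]


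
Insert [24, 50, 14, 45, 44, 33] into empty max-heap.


Insert 24: [24]
Insert 50: [50, 24]
Insert 14: [50, 24, 14]
Insert 45: [50, 45, 14, 24]
Insert 44: [50, 45, 14, 24, 44]
Insert 33: [50, 45, 33, 24, 44, 14]

Final heap: [50, 45, 33, 24, 44, 14]


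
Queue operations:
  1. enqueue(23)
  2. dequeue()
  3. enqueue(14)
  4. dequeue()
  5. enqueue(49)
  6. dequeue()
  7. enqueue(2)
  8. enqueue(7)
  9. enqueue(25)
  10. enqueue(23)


enqueue(23) -> [23]
dequeue()->23, []
enqueue(14) -> [14]
dequeue()->14, []
enqueue(49) -> [49]
dequeue()->49, []
enqueue(2) -> [2]
enqueue(7) -> [2, 7]
enqueue(25) -> [2, 7, 25]
enqueue(23) -> [2, 7, 25, 23]

Final queue: [2, 7, 25, 23]


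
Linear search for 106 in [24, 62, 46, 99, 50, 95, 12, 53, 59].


i=0: 24!=106
i=1: 62!=106
i=2: 46!=106
i=3: 99!=106
i=4: 50!=106
i=5: 95!=106
i=6: 12!=106
i=7: 53!=106
i=8: 59!=106

Not found, 9 comps


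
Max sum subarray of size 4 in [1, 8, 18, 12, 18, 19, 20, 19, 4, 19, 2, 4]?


[0:4]: 39
[1:5]: 56
[2:6]: 67
[3:7]: 69
[4:8]: 76
[5:9]: 62
[6:10]: 62
[7:11]: 44
[8:12]: 29

Max: 76 at [4:8]


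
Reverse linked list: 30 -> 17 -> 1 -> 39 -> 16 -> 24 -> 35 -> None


Step 1: curr=30, set curr.next=prev(None) | reversed so far: 30
Step 2: curr=17, set curr.next=prev(30) | reversed so far: 17 -> 30
Step 3: curr=1, set curr.next=prev(17) | reversed so far: 1 -> 17 -> 30
Step 4: curr=39, set curr.next=prev(1) | reversed so far: 39 -> 1 -> 17 -> 30
Step 5: curr=16, set curr.next=prev(39) | reversed so far: 16 -> 39 -> 1 -> 17 -> 30
Step 6: curr=24, set curr.next=prev(16) | reversed so far: 24 -> 16 -> 39 -> 1 -> 17 -> 30
Step 7: curr=35, set curr.next=prev(24) | reversed so far: 35 -> 24 -> 16 -> 39 -> 1 -> 17 -> 30

35 -> 24 -> 16 -> 39 -> 1 -> 17 -> 30 -> None


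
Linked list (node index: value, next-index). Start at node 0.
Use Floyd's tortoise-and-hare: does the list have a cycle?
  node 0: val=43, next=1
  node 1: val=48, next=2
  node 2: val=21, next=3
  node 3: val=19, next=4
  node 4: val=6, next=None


Floyd's tortoise (slow, +1) and hare (fast, +2):
  init: slow=0, fast=0
  step 1: slow=1, fast=2
  step 2: slow=2, fast=4
  step 3: fast -> None, no cycle

Cycle: no


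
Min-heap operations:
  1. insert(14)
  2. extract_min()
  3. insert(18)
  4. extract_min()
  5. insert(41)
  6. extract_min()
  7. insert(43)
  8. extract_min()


insert(14) -> [14]
extract_min()->14, []
insert(18) -> [18]
extract_min()->18, []
insert(41) -> [41]
extract_min()->41, []
insert(43) -> [43]
extract_min()->43, []

Final heap: []


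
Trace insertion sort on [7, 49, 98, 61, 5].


Initial: [7, 49, 98, 61, 5]
Insert 49: [7, 49, 98, 61, 5]
Insert 98: [7, 49, 98, 61, 5]
Insert 61: [7, 49, 61, 98, 5]
Insert 5: [5, 7, 49, 61, 98]

Sorted: [5, 7, 49, 61, 98]


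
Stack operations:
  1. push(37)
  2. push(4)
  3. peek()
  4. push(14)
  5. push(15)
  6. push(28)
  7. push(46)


push(37) -> [37]
push(4) -> [37, 4]
peek()->4
push(14) -> [37, 4, 14]
push(15) -> [37, 4, 14, 15]
push(28) -> [37, 4, 14, 15, 28]
push(46) -> [37, 4, 14, 15, 28, 46]

Final stack: [37, 4, 14, 15, 28, 46]


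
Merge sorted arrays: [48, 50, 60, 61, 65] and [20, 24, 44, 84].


Take 20 from B
Take 24 from B
Take 44 from B
Take 48 from A
Take 50 from A
Take 60 from A
Take 61 from A
Take 65 from A

Merged: [20, 24, 44, 48, 50, 60, 61, 65, 84]


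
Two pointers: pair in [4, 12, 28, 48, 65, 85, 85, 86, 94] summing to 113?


lo=0(4)+hi=8(94)=98
lo=1(12)+hi=8(94)=106
lo=2(28)+hi=8(94)=122
lo=2(28)+hi=7(86)=114
lo=2(28)+hi=6(85)=113

Yes: 28+85=113


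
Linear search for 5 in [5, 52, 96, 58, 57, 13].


i=0: 5==5 found!

Found at 0, 1 comps


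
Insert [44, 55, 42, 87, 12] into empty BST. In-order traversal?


Insert 44: root
Insert 55: R from 44
Insert 42: L from 44
Insert 87: R from 44 -> R from 55
Insert 12: L from 44 -> L from 42

In-order: [12, 42, 44, 55, 87]


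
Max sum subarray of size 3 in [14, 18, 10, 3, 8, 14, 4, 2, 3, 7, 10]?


[0:3]: 42
[1:4]: 31
[2:5]: 21
[3:6]: 25
[4:7]: 26
[5:8]: 20
[6:9]: 9
[7:10]: 12
[8:11]: 20

Max: 42 at [0:3]


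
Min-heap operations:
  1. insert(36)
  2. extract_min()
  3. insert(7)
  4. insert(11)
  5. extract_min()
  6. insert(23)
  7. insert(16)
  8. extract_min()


insert(36) -> [36]
extract_min()->36, []
insert(7) -> [7]
insert(11) -> [7, 11]
extract_min()->7, [11]
insert(23) -> [11, 23]
insert(16) -> [11, 23, 16]
extract_min()->11, [16, 23]

Final heap: [16, 23]


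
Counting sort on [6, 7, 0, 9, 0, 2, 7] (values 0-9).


Input: [6, 7, 0, 9, 0, 2, 7]
Counts: [2, 0, 1, 0, 0, 0, 1, 2, 0, 1]

Sorted: [0, 0, 2, 6, 7, 7, 9]


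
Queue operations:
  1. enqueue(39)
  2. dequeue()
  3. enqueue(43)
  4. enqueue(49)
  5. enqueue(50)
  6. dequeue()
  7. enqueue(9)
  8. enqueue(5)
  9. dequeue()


enqueue(39) -> [39]
dequeue()->39, []
enqueue(43) -> [43]
enqueue(49) -> [43, 49]
enqueue(50) -> [43, 49, 50]
dequeue()->43, [49, 50]
enqueue(9) -> [49, 50, 9]
enqueue(5) -> [49, 50, 9, 5]
dequeue()->49, [50, 9, 5]

Final queue: [50, 9, 5]


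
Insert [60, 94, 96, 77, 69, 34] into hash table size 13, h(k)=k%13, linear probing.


Insert 60: h=8 -> slot 8
Insert 94: h=3 -> slot 3
Insert 96: h=5 -> slot 5
Insert 77: h=12 -> slot 12
Insert 69: h=4 -> slot 4
Insert 34: h=8, 1 probes -> slot 9

Table: [None, None, None, 94, 69, 96, None, None, 60, 34, None, None, 77]


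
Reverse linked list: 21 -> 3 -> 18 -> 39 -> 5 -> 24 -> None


Step 1: curr=21, set curr.next=prev(None) | reversed so far: 21
Step 2: curr=3, set curr.next=prev(21) | reversed so far: 3 -> 21
Step 3: curr=18, set curr.next=prev(3) | reversed so far: 18 -> 3 -> 21
Step 4: curr=39, set curr.next=prev(18) | reversed so far: 39 -> 18 -> 3 -> 21
Step 5: curr=5, set curr.next=prev(39) | reversed so far: 5 -> 39 -> 18 -> 3 -> 21
Step 6: curr=24, set curr.next=prev(5) | reversed so far: 24 -> 5 -> 39 -> 18 -> 3 -> 21

24 -> 5 -> 39 -> 18 -> 3 -> 21 -> None


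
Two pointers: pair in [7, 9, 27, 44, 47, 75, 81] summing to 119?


lo=0(7)+hi=6(81)=88
lo=1(9)+hi=6(81)=90
lo=2(27)+hi=6(81)=108
lo=3(44)+hi=6(81)=125
lo=3(44)+hi=5(75)=119

Yes: 44+75=119


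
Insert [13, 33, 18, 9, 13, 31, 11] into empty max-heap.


Insert 13: [13]
Insert 33: [33, 13]
Insert 18: [33, 13, 18]
Insert 9: [33, 13, 18, 9]
Insert 13: [33, 13, 18, 9, 13]
Insert 31: [33, 13, 31, 9, 13, 18]
Insert 11: [33, 13, 31, 9, 13, 18, 11]

Final heap: [33, 13, 31, 9, 13, 18, 11]


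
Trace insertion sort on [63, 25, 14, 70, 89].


Initial: [63, 25, 14, 70, 89]
Insert 25: [25, 63, 14, 70, 89]
Insert 14: [14, 25, 63, 70, 89]
Insert 70: [14, 25, 63, 70, 89]
Insert 89: [14, 25, 63, 70, 89]

Sorted: [14, 25, 63, 70, 89]


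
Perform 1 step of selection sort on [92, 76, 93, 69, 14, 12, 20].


Initial: [92, 76, 93, 69, 14, 12, 20]
Step 1: min=12 at 5
  Swap: [12, 76, 93, 69, 14, 92, 20]

After 1 step: [12, 76, 93, 69, 14, 92, 20]


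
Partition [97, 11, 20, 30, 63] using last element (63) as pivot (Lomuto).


Pivot: 63
  11 <= 63: swap -> [11, 97, 20, 30, 63]
  20 <= 63: swap -> [11, 20, 97, 30, 63]
  30 <= 63: swap -> [11, 20, 30, 97, 63]
Place pivot at 3: [11, 20, 30, 63, 97]

Partitioned: [11, 20, 30, 63, 97]


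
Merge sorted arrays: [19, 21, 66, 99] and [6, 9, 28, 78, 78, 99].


Take 6 from B
Take 9 from B
Take 19 from A
Take 21 from A
Take 28 from B
Take 66 from A
Take 78 from B
Take 78 from B
Take 99 from A

Merged: [6, 9, 19, 21, 28, 66, 78, 78, 99, 99]


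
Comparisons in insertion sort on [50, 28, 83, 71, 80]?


Algorithm: insertion sort
Input: [50, 28, 83, 71, 80]
Sorted: [28, 50, 71, 80, 83]

6


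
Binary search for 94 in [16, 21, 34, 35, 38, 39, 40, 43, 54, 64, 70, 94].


Step 1: lo=0, hi=11, mid=5, val=39
Step 2: lo=6, hi=11, mid=8, val=54
Step 3: lo=9, hi=11, mid=10, val=70
Step 4: lo=11, hi=11, mid=11, val=94

Found at index 11


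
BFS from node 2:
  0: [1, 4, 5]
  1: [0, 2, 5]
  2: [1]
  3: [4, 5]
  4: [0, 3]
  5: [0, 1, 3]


Visit 2, enqueue [1]
Visit 1, enqueue [0, 5]
Visit 0, enqueue [4]
Visit 5, enqueue [3]
Visit 4, enqueue []
Visit 3, enqueue []

BFS order: [2, 1, 0, 5, 4, 3]


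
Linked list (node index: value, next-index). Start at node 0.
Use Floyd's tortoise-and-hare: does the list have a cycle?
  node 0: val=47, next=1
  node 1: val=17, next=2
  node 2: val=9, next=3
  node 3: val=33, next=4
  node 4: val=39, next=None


Floyd's tortoise (slow, +1) and hare (fast, +2):
  init: slow=0, fast=0
  step 1: slow=1, fast=2
  step 2: slow=2, fast=4
  step 3: fast -> None, no cycle

Cycle: no


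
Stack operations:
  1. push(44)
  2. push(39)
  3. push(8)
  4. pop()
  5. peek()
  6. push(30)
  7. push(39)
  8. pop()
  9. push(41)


push(44) -> [44]
push(39) -> [44, 39]
push(8) -> [44, 39, 8]
pop()->8, [44, 39]
peek()->39
push(30) -> [44, 39, 30]
push(39) -> [44, 39, 30, 39]
pop()->39, [44, 39, 30]
push(41) -> [44, 39, 30, 41]

Final stack: [44, 39, 30, 41]


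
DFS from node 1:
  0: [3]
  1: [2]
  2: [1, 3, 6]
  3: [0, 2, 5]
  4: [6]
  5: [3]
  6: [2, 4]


Visit 1, push [2]
Visit 2, push [6, 3]
Visit 3, push [5, 0]
Visit 0, push []
Visit 5, push []
Visit 6, push [4]
Visit 4, push []

DFS order: [1, 2, 3, 0, 5, 6, 4]


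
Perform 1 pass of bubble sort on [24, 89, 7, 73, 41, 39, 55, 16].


Initial: [24, 89, 7, 73, 41, 39, 55, 16]
Pass 1: [24, 7, 73, 41, 39, 55, 16, 89] (6 swaps)

After 1 pass: [24, 7, 73, 41, 39, 55, 16, 89]


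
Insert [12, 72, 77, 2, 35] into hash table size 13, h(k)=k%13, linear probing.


Insert 12: h=12 -> slot 12
Insert 72: h=7 -> slot 7
Insert 77: h=12, 1 probes -> slot 0
Insert 2: h=2 -> slot 2
Insert 35: h=9 -> slot 9

Table: [77, None, 2, None, None, None, None, 72, None, 35, None, None, 12]


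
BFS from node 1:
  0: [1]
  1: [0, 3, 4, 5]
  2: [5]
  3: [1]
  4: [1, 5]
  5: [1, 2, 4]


Visit 1, enqueue [0, 3, 4, 5]
Visit 0, enqueue []
Visit 3, enqueue []
Visit 4, enqueue []
Visit 5, enqueue [2]
Visit 2, enqueue []

BFS order: [1, 0, 3, 4, 5, 2]


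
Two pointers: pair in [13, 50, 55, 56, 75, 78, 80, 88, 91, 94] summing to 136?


lo=0(13)+hi=9(94)=107
lo=1(50)+hi=9(94)=144
lo=1(50)+hi=8(91)=141
lo=1(50)+hi=7(88)=138
lo=1(50)+hi=6(80)=130
lo=2(55)+hi=6(80)=135
lo=3(56)+hi=6(80)=136

Yes: 56+80=136


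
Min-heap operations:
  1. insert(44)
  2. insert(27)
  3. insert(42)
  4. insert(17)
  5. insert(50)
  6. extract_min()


insert(44) -> [44]
insert(27) -> [27, 44]
insert(42) -> [27, 44, 42]
insert(17) -> [17, 27, 42, 44]
insert(50) -> [17, 27, 42, 44, 50]
extract_min()->17, [27, 44, 42, 50]

Final heap: [27, 44, 42, 50]


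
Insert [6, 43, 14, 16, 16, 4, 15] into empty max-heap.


Insert 6: [6]
Insert 43: [43, 6]
Insert 14: [43, 6, 14]
Insert 16: [43, 16, 14, 6]
Insert 16: [43, 16, 14, 6, 16]
Insert 4: [43, 16, 14, 6, 16, 4]
Insert 15: [43, 16, 15, 6, 16, 4, 14]

Final heap: [43, 16, 15, 6, 16, 4, 14]


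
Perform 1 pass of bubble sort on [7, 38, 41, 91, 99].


Initial: [7, 38, 41, 91, 99]
Pass 1: [7, 38, 41, 91, 99] (0 swaps)

After 1 pass: [7, 38, 41, 91, 99]


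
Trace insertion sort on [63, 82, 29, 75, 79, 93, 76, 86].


Initial: [63, 82, 29, 75, 79, 93, 76, 86]
Insert 82: [63, 82, 29, 75, 79, 93, 76, 86]
Insert 29: [29, 63, 82, 75, 79, 93, 76, 86]
Insert 75: [29, 63, 75, 82, 79, 93, 76, 86]
Insert 79: [29, 63, 75, 79, 82, 93, 76, 86]
Insert 93: [29, 63, 75, 79, 82, 93, 76, 86]
Insert 76: [29, 63, 75, 76, 79, 82, 93, 86]
Insert 86: [29, 63, 75, 76, 79, 82, 86, 93]

Sorted: [29, 63, 75, 76, 79, 82, 86, 93]


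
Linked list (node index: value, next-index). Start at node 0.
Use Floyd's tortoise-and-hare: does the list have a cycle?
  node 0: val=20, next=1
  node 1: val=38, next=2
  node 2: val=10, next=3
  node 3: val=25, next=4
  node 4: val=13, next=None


Floyd's tortoise (slow, +1) and hare (fast, +2):
  init: slow=0, fast=0
  step 1: slow=1, fast=2
  step 2: slow=2, fast=4
  step 3: fast -> None, no cycle

Cycle: no


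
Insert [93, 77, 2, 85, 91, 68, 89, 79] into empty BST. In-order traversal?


Insert 93: root
Insert 77: L from 93
Insert 2: L from 93 -> L from 77
Insert 85: L from 93 -> R from 77
Insert 91: L from 93 -> R from 77 -> R from 85
Insert 68: L from 93 -> L from 77 -> R from 2
Insert 89: L from 93 -> R from 77 -> R from 85 -> L from 91
Insert 79: L from 93 -> R from 77 -> L from 85

In-order: [2, 68, 77, 79, 85, 89, 91, 93]


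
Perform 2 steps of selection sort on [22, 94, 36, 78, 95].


Initial: [22, 94, 36, 78, 95]
Step 1: min=22 at 0
  Swap: [22, 94, 36, 78, 95]
Step 2: min=36 at 2
  Swap: [22, 36, 94, 78, 95]

After 2 steps: [22, 36, 94, 78, 95]


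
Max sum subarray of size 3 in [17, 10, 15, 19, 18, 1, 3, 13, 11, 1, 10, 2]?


[0:3]: 42
[1:4]: 44
[2:5]: 52
[3:6]: 38
[4:7]: 22
[5:8]: 17
[6:9]: 27
[7:10]: 25
[8:11]: 22
[9:12]: 13

Max: 52 at [2:5]


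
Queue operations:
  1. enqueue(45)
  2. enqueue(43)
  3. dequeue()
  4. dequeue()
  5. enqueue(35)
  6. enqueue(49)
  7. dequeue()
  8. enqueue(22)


enqueue(45) -> [45]
enqueue(43) -> [45, 43]
dequeue()->45, [43]
dequeue()->43, []
enqueue(35) -> [35]
enqueue(49) -> [35, 49]
dequeue()->35, [49]
enqueue(22) -> [49, 22]

Final queue: [49, 22]


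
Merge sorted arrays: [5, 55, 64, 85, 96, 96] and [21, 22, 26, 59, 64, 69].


Take 5 from A
Take 21 from B
Take 22 from B
Take 26 from B
Take 55 from A
Take 59 from B
Take 64 from A
Take 64 from B
Take 69 from B

Merged: [5, 21, 22, 26, 55, 59, 64, 64, 69, 85, 96, 96]


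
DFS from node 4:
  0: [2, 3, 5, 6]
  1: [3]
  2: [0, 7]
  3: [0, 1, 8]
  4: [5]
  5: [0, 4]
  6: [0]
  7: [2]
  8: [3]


Visit 4, push [5]
Visit 5, push [0]
Visit 0, push [6, 3, 2]
Visit 2, push [7]
Visit 7, push []
Visit 3, push [8, 1]
Visit 1, push []
Visit 8, push []
Visit 6, push []

DFS order: [4, 5, 0, 2, 7, 3, 1, 8, 6]


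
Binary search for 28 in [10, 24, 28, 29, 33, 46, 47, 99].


Step 1: lo=0, hi=7, mid=3, val=29
Step 2: lo=0, hi=2, mid=1, val=24
Step 3: lo=2, hi=2, mid=2, val=28

Found at index 2


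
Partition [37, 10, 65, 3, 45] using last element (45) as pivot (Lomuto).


Pivot: 45
  37 <= 45: advance i (no swap)
  10 <= 45: advance i (no swap)
  3 <= 45: swap -> [37, 10, 3, 65, 45]
Place pivot at 3: [37, 10, 3, 45, 65]

Partitioned: [37, 10, 3, 45, 65]


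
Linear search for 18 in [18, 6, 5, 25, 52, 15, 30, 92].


i=0: 18==18 found!

Found at 0, 1 comps


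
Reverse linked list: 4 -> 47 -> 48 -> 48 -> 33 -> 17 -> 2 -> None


Step 1: curr=4, set curr.next=prev(None) | reversed so far: 4
Step 2: curr=47, set curr.next=prev(4) | reversed so far: 47 -> 4
Step 3: curr=48, set curr.next=prev(47) | reversed so far: 48 -> 47 -> 4
Step 4: curr=48, set curr.next=prev(48) | reversed so far: 48 -> 48 -> 47 -> 4
Step 5: curr=33, set curr.next=prev(48) | reversed so far: 33 -> 48 -> 48 -> 47 -> 4
Step 6: curr=17, set curr.next=prev(33) | reversed so far: 17 -> 33 -> 48 -> 48 -> 47 -> 4
Step 7: curr=2, set curr.next=prev(17) | reversed so far: 2 -> 17 -> 33 -> 48 -> 48 -> 47 -> 4

2 -> 17 -> 33 -> 48 -> 48 -> 47 -> 4 -> None


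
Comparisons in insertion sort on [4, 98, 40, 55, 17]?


Algorithm: insertion sort
Input: [4, 98, 40, 55, 17]
Sorted: [4, 17, 40, 55, 98]

9


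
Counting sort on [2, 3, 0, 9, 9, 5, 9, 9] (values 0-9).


Input: [2, 3, 0, 9, 9, 5, 9, 9]
Counts: [1, 0, 1, 1, 0, 1, 0, 0, 0, 4]

Sorted: [0, 2, 3, 5, 9, 9, 9, 9]


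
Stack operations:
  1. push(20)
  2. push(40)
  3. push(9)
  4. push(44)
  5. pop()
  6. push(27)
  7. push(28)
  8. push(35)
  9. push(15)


push(20) -> [20]
push(40) -> [20, 40]
push(9) -> [20, 40, 9]
push(44) -> [20, 40, 9, 44]
pop()->44, [20, 40, 9]
push(27) -> [20, 40, 9, 27]
push(28) -> [20, 40, 9, 27, 28]
push(35) -> [20, 40, 9, 27, 28, 35]
push(15) -> [20, 40, 9, 27, 28, 35, 15]

Final stack: [20, 40, 9, 27, 28, 35, 15]


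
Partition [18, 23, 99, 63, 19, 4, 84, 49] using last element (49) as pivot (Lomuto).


Pivot: 49
  18 <= 49: advance i (no swap)
  23 <= 49: advance i (no swap)
  19 <= 49: swap -> [18, 23, 19, 63, 99, 4, 84, 49]
  4 <= 49: swap -> [18, 23, 19, 4, 99, 63, 84, 49]
Place pivot at 4: [18, 23, 19, 4, 49, 63, 84, 99]

Partitioned: [18, 23, 19, 4, 49, 63, 84, 99]


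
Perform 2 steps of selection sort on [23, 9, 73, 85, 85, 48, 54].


Initial: [23, 9, 73, 85, 85, 48, 54]
Step 1: min=9 at 1
  Swap: [9, 23, 73, 85, 85, 48, 54]
Step 2: min=23 at 1
  Swap: [9, 23, 73, 85, 85, 48, 54]

After 2 steps: [9, 23, 73, 85, 85, 48, 54]


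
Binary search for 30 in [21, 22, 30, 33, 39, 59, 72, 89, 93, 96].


Step 1: lo=0, hi=9, mid=4, val=39
Step 2: lo=0, hi=3, mid=1, val=22
Step 3: lo=2, hi=3, mid=2, val=30

Found at index 2


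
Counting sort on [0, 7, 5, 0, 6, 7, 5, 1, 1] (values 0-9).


Input: [0, 7, 5, 0, 6, 7, 5, 1, 1]
Counts: [2, 2, 0, 0, 0, 2, 1, 2, 0, 0]

Sorted: [0, 0, 1, 1, 5, 5, 6, 7, 7]


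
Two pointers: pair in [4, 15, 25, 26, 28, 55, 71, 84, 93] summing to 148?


lo=0(4)+hi=8(93)=97
lo=1(15)+hi=8(93)=108
lo=2(25)+hi=8(93)=118
lo=3(26)+hi=8(93)=119
lo=4(28)+hi=8(93)=121
lo=5(55)+hi=8(93)=148

Yes: 55+93=148


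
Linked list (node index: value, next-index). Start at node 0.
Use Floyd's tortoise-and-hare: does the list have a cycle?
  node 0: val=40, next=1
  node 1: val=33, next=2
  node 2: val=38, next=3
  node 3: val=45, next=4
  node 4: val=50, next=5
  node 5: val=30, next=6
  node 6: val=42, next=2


Floyd's tortoise (slow, +1) and hare (fast, +2):
  init: slow=0, fast=0
  step 1: slow=1, fast=2
  step 2: slow=2, fast=4
  step 3: slow=3, fast=6
  step 4: slow=4, fast=3
  step 5: slow=5, fast=5
  slow == fast at node 5: cycle detected

Cycle: yes


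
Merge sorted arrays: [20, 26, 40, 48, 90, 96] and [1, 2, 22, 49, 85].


Take 1 from B
Take 2 from B
Take 20 from A
Take 22 from B
Take 26 from A
Take 40 from A
Take 48 from A
Take 49 from B
Take 85 from B

Merged: [1, 2, 20, 22, 26, 40, 48, 49, 85, 90, 96]


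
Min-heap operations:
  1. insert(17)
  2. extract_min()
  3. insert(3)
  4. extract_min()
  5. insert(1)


insert(17) -> [17]
extract_min()->17, []
insert(3) -> [3]
extract_min()->3, []
insert(1) -> [1]

Final heap: [1]


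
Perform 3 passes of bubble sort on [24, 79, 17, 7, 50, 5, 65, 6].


Initial: [24, 79, 17, 7, 50, 5, 65, 6]
Pass 1: [24, 17, 7, 50, 5, 65, 6, 79] (6 swaps)
Pass 2: [17, 7, 24, 5, 50, 6, 65, 79] (4 swaps)
Pass 3: [7, 17, 5, 24, 6, 50, 65, 79] (3 swaps)

After 3 passes: [7, 17, 5, 24, 6, 50, 65, 79]


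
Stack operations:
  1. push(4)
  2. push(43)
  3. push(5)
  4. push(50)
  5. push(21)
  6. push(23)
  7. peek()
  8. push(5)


push(4) -> [4]
push(43) -> [4, 43]
push(5) -> [4, 43, 5]
push(50) -> [4, 43, 5, 50]
push(21) -> [4, 43, 5, 50, 21]
push(23) -> [4, 43, 5, 50, 21, 23]
peek()->23
push(5) -> [4, 43, 5, 50, 21, 23, 5]

Final stack: [4, 43, 5, 50, 21, 23, 5]


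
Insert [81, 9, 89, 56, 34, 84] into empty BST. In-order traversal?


Insert 81: root
Insert 9: L from 81
Insert 89: R from 81
Insert 56: L from 81 -> R from 9
Insert 34: L from 81 -> R from 9 -> L from 56
Insert 84: R from 81 -> L from 89

In-order: [9, 34, 56, 81, 84, 89]


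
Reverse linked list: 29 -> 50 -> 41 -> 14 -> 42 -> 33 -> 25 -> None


Step 1: curr=29, set curr.next=prev(None) | reversed so far: 29
Step 2: curr=50, set curr.next=prev(29) | reversed so far: 50 -> 29
Step 3: curr=41, set curr.next=prev(50) | reversed so far: 41 -> 50 -> 29
Step 4: curr=14, set curr.next=prev(41) | reversed so far: 14 -> 41 -> 50 -> 29
Step 5: curr=42, set curr.next=prev(14) | reversed so far: 42 -> 14 -> 41 -> 50 -> 29
Step 6: curr=33, set curr.next=prev(42) | reversed so far: 33 -> 42 -> 14 -> 41 -> 50 -> 29
Step 7: curr=25, set curr.next=prev(33) | reversed so far: 25 -> 33 -> 42 -> 14 -> 41 -> 50 -> 29

25 -> 33 -> 42 -> 14 -> 41 -> 50 -> 29 -> None


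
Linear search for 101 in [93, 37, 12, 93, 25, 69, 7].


i=0: 93!=101
i=1: 37!=101
i=2: 12!=101
i=3: 93!=101
i=4: 25!=101
i=5: 69!=101
i=6: 7!=101

Not found, 7 comps


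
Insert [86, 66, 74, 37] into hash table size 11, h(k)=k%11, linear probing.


Insert 86: h=9 -> slot 9
Insert 66: h=0 -> slot 0
Insert 74: h=8 -> slot 8
Insert 37: h=4 -> slot 4

Table: [66, None, None, None, 37, None, None, None, 74, 86, None]


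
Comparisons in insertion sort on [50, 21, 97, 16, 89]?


Algorithm: insertion sort
Input: [50, 21, 97, 16, 89]
Sorted: [16, 21, 50, 89, 97]

7


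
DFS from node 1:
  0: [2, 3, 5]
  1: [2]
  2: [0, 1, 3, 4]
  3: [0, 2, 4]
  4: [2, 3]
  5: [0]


Visit 1, push [2]
Visit 2, push [4, 3, 0]
Visit 0, push [5, 3]
Visit 3, push [4]
Visit 4, push []
Visit 5, push []

DFS order: [1, 2, 0, 3, 4, 5]


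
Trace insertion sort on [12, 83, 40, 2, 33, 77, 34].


Initial: [12, 83, 40, 2, 33, 77, 34]
Insert 83: [12, 83, 40, 2, 33, 77, 34]
Insert 40: [12, 40, 83, 2, 33, 77, 34]
Insert 2: [2, 12, 40, 83, 33, 77, 34]
Insert 33: [2, 12, 33, 40, 83, 77, 34]
Insert 77: [2, 12, 33, 40, 77, 83, 34]
Insert 34: [2, 12, 33, 34, 40, 77, 83]

Sorted: [2, 12, 33, 34, 40, 77, 83]


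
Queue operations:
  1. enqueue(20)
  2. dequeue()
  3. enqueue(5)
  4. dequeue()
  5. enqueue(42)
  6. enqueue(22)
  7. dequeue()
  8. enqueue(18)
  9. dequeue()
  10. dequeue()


enqueue(20) -> [20]
dequeue()->20, []
enqueue(5) -> [5]
dequeue()->5, []
enqueue(42) -> [42]
enqueue(22) -> [42, 22]
dequeue()->42, [22]
enqueue(18) -> [22, 18]
dequeue()->22, [18]
dequeue()->18, []

Final queue: []


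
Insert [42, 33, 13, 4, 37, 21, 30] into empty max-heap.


Insert 42: [42]
Insert 33: [42, 33]
Insert 13: [42, 33, 13]
Insert 4: [42, 33, 13, 4]
Insert 37: [42, 37, 13, 4, 33]
Insert 21: [42, 37, 21, 4, 33, 13]
Insert 30: [42, 37, 30, 4, 33, 13, 21]

Final heap: [42, 37, 30, 4, 33, 13, 21]


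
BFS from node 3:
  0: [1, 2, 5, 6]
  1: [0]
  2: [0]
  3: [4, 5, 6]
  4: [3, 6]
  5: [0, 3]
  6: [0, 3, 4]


Visit 3, enqueue [4, 5, 6]
Visit 4, enqueue []
Visit 5, enqueue [0]
Visit 6, enqueue []
Visit 0, enqueue [1, 2]
Visit 1, enqueue []
Visit 2, enqueue []

BFS order: [3, 4, 5, 6, 0, 1, 2]


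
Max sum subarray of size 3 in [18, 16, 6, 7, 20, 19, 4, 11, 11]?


[0:3]: 40
[1:4]: 29
[2:5]: 33
[3:6]: 46
[4:7]: 43
[5:8]: 34
[6:9]: 26

Max: 46 at [3:6]


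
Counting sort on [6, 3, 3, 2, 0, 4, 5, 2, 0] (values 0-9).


Input: [6, 3, 3, 2, 0, 4, 5, 2, 0]
Counts: [2, 0, 2, 2, 1, 1, 1, 0, 0, 0]

Sorted: [0, 0, 2, 2, 3, 3, 4, 5, 6]


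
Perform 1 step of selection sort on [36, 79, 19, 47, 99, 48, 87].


Initial: [36, 79, 19, 47, 99, 48, 87]
Step 1: min=19 at 2
  Swap: [19, 79, 36, 47, 99, 48, 87]

After 1 step: [19, 79, 36, 47, 99, 48, 87]


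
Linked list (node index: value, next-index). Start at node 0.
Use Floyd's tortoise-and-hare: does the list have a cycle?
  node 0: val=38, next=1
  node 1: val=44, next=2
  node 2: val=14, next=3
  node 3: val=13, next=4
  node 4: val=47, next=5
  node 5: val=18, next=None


Floyd's tortoise (slow, +1) and hare (fast, +2):
  init: slow=0, fast=0
  step 1: slow=1, fast=2
  step 2: slow=2, fast=4
  step 3: fast 4->5->None, no cycle

Cycle: no


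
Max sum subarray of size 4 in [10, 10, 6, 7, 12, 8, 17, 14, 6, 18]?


[0:4]: 33
[1:5]: 35
[2:6]: 33
[3:7]: 44
[4:8]: 51
[5:9]: 45
[6:10]: 55

Max: 55 at [6:10]


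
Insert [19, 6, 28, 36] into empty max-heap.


Insert 19: [19]
Insert 6: [19, 6]
Insert 28: [28, 6, 19]
Insert 36: [36, 28, 19, 6]

Final heap: [36, 28, 19, 6]


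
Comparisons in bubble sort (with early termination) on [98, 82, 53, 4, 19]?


Algorithm: bubble sort (with early termination)
Input: [98, 82, 53, 4, 19]
Sorted: [4, 19, 53, 82, 98]

10


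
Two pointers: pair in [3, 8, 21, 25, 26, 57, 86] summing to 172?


lo=0(3)+hi=6(86)=89
lo=1(8)+hi=6(86)=94
lo=2(21)+hi=6(86)=107
lo=3(25)+hi=6(86)=111
lo=4(26)+hi=6(86)=112
lo=5(57)+hi=6(86)=143

No pair found


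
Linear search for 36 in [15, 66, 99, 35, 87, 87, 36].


i=0: 15!=36
i=1: 66!=36
i=2: 99!=36
i=3: 35!=36
i=4: 87!=36
i=5: 87!=36
i=6: 36==36 found!

Found at 6, 7 comps
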